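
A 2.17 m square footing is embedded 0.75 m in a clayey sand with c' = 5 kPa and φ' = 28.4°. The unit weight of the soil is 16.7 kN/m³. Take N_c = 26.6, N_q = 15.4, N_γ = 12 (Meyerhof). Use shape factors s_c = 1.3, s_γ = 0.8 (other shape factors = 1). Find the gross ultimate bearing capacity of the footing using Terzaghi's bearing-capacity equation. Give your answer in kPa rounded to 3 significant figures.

q_ult ≈ 540 kPa

q = γ·D_f = 16.7 × 0.75 = 12.525 kPa.
c·N_c·s_c = 5 × 26.6 × 1.3 = 172.9 kPa
q·N_q = 12.525 × 15.4 = 192.88 kPa
0.5·γ·B·N_γ·s_γ = 0.5 × 16.7 × 2.17 × 12 × 0.8 = 173.95 kPa
q_ult = 172.9 + 192.88 + 173.95 = 539.73 kPa.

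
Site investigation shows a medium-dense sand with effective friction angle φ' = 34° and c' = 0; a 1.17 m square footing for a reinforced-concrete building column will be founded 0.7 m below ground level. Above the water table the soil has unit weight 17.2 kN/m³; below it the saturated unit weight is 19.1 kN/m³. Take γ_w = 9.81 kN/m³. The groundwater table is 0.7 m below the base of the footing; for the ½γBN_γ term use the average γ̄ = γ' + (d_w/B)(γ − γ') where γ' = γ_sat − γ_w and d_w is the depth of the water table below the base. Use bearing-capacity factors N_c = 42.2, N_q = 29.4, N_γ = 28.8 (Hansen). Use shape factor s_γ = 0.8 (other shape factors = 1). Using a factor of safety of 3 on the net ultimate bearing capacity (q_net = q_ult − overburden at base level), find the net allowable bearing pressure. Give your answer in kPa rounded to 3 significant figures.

q = γ·D_f = 17.2 × 0.7 = 12.04 kPa.
γ' = 9.29 kN/m³; averaging over the depth B below the base, γ̄ = γ' + (d_w/B)(γ − γ') = 14.022 kN/m³.
q·N_q = 12.04 × 29.4 = 353.98 kPa
0.5·γ·B·N_γ·s_γ = 0.5 × 14.022 × 1.17 × 28.8 × 0.8 = 189 kPa
q_ult = 353.98 + 189 = 542.98 kPa.
q_net = 542.98 − 12.04 = 530.94 kPa.
q_all(net) = 530.94 / 3 = 176.98 kPa.

q_all(net) ≈ 177 kPa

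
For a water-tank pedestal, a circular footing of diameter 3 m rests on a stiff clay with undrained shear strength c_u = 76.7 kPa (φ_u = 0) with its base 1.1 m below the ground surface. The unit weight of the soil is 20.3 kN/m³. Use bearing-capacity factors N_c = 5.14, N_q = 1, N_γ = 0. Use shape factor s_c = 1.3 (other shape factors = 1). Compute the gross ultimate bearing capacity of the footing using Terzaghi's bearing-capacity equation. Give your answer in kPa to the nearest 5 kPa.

Overburden at base level: q = 20.3 × 1.1 = 22.33 kPa.
Cohesion term c·N_c·s_c = 76.7 × 5.14 × 1.3 = 512.51 kPa; surcharge term q·N_q = 22.33 × 1 = 22.33 kPa.
q_ult = 512.51 + 22.33 = 534.84 kPa.

q_ult ≈ 535 kPa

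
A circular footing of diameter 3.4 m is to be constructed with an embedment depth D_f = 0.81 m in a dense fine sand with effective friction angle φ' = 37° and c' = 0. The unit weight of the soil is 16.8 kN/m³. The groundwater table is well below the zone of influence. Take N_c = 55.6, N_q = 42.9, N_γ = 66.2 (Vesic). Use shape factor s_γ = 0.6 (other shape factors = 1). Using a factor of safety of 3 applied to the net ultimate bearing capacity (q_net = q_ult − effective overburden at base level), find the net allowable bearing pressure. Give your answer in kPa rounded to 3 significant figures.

q_all(net) ≈ 568 kPa

Effective surcharge at the founding depth q = γ·D_f = 16.8 × 0.81 = 13.608 kPa.
q_ult = q·N_q + 0.5·γ·B·N_γ·s_γ
     = 13.608 × 42.9 + 0.5 × 16.8 × 3.4 × 66.2 × 0.6
     = 583.78 + 1134.4 = 1718.2 kPa.
Net ultimate: q_net = 1718.2 − 13.608 = 1704.6 kPa.
q_all(net) = 1704.6 / 3 = 568.19 kPa.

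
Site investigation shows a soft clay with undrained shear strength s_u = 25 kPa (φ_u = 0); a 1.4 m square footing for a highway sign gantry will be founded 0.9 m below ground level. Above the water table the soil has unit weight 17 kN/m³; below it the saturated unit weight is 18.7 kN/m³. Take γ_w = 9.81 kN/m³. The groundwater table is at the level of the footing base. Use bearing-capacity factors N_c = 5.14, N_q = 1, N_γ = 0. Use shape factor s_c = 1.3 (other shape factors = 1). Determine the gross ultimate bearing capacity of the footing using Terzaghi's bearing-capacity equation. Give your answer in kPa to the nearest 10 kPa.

q = γ·D_f = 17 × 0.9 = 15.3 kPa.
c·N_c·s_c = 25 × 5.14 × 1.3 = 167.05 kPa
q·N_q = 15.3 × 1 = 15.3 kPa
q_ult = 167.05 + 15.3 = 182.35 kPa.

q_ult ≈ 180 kPa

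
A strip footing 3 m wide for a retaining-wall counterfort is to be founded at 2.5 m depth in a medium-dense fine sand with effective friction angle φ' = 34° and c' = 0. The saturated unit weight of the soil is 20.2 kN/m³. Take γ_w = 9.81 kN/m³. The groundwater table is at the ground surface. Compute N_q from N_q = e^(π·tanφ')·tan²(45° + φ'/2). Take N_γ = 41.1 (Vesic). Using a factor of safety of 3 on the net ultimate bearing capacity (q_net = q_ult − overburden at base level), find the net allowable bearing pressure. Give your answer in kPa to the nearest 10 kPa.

N_q = e^(π·tan34°)·tan²(62°) = 29.44.
Water table at ground surface, so effective unit weight γ' = 20.2 − 9.81 = 10.39 kN/m³ is used throughout; overburden q = 10.39 × 2.5 = 25.975 kPa; the same γ' applies in the ½γBN_γ term.
Surcharge term q·N_q = 25.975 × 29.44 = 764.7 kPa; self-weight term 0.5·γ·B·N_γ = 0.5 × 10.39 × 3 × 41.1 = 640.54 kPa.
q_ult = 764.7 + 640.54 = 1405.2 kPa.
q_net = 1405.2 − 25.975 = 1379.3 kPa.
q_all(net) = 1379.3 / 3 = 459.76 kPa.

q_all(net) ≈ 460 kPa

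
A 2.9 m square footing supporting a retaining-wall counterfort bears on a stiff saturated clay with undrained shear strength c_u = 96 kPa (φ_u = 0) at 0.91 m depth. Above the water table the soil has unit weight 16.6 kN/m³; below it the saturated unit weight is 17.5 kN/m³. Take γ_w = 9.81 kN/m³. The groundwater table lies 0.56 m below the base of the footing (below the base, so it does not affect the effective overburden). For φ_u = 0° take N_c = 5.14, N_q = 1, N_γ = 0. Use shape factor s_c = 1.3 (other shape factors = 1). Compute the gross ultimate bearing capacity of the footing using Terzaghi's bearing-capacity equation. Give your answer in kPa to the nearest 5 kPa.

Effective surcharge at the founding depth q = γ·D_f = 16.6 × 0.91 = 15.106 kPa.
q_ult = c·N_c·s_c + q·N_q
     = 96 × 5.14 × 1.3 + 15.106 × 1
     = 641.47 + 15.106 = 656.58 kPa.

q_ult ≈ 655 kPa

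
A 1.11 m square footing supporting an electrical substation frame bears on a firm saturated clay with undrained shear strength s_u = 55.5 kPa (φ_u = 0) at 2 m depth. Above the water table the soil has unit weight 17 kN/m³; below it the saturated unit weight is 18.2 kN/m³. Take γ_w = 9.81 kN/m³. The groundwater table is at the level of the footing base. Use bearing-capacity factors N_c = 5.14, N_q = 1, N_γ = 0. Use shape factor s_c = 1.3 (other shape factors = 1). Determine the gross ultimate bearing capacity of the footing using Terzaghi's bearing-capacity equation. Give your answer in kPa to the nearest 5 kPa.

Effective surcharge at the founding depth q = γ·D_f = 17 × 2 = 34 kPa.
q_ult = c·N_c·s_c + q·N_q
     = 55.5 × 5.14 × 1.3 + 34 × 1
     = 370.85 + 34 = 404.85 kPa.

q_ult ≈ 405 kPa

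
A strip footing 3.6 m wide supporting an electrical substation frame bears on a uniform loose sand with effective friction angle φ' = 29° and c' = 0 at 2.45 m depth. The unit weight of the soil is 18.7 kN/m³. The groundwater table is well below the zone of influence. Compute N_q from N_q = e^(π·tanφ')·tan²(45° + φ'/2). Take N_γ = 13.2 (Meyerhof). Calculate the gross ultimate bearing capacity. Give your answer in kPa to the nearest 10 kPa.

q_ult ≈ 1200 kPa

tan29° = 0.5543, so N_q = e^(π×0.5543)·tan²(59.5°) = 5.705 × 2.882 = 16.44.
q = γ·D_f = 18.7 × 2.45 = 45.815 kPa.
q·N_q = 45.815 × 16.443 = 753.35 kPa
0.5·γ·B·N_γ = 0.5 × 18.7 × 3.6 × 13.2 = 444.31 kPa
q_ult = 753.35 + 444.31 = 1197.7 kPa.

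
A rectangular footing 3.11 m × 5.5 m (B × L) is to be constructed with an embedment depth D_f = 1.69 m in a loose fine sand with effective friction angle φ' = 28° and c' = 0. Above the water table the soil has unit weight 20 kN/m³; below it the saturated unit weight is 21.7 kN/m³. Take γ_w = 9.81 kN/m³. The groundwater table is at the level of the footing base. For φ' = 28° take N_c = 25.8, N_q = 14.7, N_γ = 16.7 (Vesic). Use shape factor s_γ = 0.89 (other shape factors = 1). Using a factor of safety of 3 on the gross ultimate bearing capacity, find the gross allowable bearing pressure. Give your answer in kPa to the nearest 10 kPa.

q_all ≈ 260 kPa

Overburden at base level: q = 20 × 1.69 = 33.8 kPa.
Below the base the soil is submerged, so the ½γBN_γ term uses γ' = 21.7 − 9.81 = 11.89 kN/m³.
Surcharge term q·N_q = 33.8 × 14.7 = 496.86 kPa; self-weight term 0.5·γ·B·N_γ·s_γ = 0.5 × 11.89 × 3.11 × 16.7 × 0.89 = 274.8 kPa.
q_ult = 496.86 + 274.8 = 771.66 kPa.
q_all = 771.66 / 3 = 257.22 kPa.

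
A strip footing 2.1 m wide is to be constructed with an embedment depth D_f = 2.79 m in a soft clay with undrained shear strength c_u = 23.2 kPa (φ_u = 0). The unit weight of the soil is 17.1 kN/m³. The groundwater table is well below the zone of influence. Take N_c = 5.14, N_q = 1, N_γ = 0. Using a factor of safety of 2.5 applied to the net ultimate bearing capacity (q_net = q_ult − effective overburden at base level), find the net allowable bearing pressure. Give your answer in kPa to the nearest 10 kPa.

q_all(net) ≈ 50 kPa

q = γ·D_f = 17.1 × 2.79 = 47.709 kPa.
c·N_c = 23.2 × 5.14 = 119.25 kPa
q·N_q = 47.709 × 1 = 47.709 kPa
q_ult = 119.25 + 47.709 = 166.96 kPa.
Net ultimate: q_net = 166.96 − 47.709 = 119.25 kPa.
q_all(net) = 119.25 / 2.5 = 47.699 kPa.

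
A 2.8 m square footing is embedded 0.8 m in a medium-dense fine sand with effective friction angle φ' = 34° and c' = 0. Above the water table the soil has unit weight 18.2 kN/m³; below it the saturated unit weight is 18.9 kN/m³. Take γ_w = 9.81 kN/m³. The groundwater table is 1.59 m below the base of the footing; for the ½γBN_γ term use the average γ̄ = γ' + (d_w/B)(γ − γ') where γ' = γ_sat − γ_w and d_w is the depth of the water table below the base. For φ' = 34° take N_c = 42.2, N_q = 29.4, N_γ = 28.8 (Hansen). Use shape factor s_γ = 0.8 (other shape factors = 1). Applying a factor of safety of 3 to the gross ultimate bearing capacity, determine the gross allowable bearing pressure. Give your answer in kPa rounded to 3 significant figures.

q = γ·D_f = 18.2 × 0.8 = 14.56 kPa.
γ' = 9.09 kN/m³; averaging over the depth B below the base, γ̄ = γ' + (d_w/B)(γ − γ') = 14.263 kN/m³.
q·N_q = 14.56 × 29.4 = 428.06 kPa
0.5·γ·B·N_γ·s_γ = 0.5 × 14.263 × 2.8 × 28.8 × 0.8 = 460.07 kPa
q_ult = 428.06 + 460.07 = 888.14 kPa.
q_all = q_ult / FS = 888.14 / 3 = 296.05 kPa.

q_all ≈ 296 kPa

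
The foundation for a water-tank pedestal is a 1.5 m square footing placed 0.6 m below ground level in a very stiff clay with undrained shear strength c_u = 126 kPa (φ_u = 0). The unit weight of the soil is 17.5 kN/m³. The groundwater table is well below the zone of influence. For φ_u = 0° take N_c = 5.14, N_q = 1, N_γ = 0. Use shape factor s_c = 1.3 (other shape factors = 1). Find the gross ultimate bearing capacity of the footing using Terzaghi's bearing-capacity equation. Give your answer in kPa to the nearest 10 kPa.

q = γ·D_f = 17.5 × 0.6 = 10.5 kPa.
c·N_c·s_c = 126 × 5.14 × 1.3 = 841.93 kPa
q·N_q = 10.5 × 1 = 10.5 kPa
q_ult = 841.93 + 10.5 = 852.43 kPa.

q_ult ≈ 850 kPa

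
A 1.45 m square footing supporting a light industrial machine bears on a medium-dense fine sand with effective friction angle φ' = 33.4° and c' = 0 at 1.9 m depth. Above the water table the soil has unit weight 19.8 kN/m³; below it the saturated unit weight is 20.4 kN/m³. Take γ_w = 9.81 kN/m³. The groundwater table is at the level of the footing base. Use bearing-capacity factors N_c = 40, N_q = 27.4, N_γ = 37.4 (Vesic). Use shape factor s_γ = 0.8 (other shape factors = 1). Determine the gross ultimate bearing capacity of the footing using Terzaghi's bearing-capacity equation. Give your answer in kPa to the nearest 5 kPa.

q = γ·D_f = 19.8 × 1.9 = 37.62 kPa.
For the ½γBN_γ term take γ' = 20.4 − 9.81 = 10.59 kN/m³ (soil below base is submerged).
q·N_q = 37.62 × 27.4 = 1030.8 kPa
0.5·γ·B·N_γ·s_γ = 0.5 × 10.59 × 1.45 × 37.4 × 0.8 = 229.72 kPa
q_ult = 1030.8 + 229.72 = 1260.5 kPa.

q_ult ≈ 1260 kPa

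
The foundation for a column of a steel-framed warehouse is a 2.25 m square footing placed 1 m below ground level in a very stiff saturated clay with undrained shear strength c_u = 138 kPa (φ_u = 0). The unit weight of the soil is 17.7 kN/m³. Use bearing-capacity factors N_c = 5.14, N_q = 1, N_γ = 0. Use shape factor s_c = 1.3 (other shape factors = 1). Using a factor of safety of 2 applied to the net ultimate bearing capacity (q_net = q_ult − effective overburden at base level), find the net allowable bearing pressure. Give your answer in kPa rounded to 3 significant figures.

q_all(net) ≈ 461 kPa

Effective surcharge at the founding depth q = γ·D_f = 17.7 × 1 = 17.7 kPa.
q_ult = c·N_c·s_c + q·N_q
     = 138 × 5.14 × 1.3 + 17.7 × 1
     = 922.12 + 17.7 = 939.82 kPa.
Net ultimate: q_net = 939.82 − 17.7 = 922.12 kPa.
q_all(net) = 922.12 / 2 = 461.06 kPa.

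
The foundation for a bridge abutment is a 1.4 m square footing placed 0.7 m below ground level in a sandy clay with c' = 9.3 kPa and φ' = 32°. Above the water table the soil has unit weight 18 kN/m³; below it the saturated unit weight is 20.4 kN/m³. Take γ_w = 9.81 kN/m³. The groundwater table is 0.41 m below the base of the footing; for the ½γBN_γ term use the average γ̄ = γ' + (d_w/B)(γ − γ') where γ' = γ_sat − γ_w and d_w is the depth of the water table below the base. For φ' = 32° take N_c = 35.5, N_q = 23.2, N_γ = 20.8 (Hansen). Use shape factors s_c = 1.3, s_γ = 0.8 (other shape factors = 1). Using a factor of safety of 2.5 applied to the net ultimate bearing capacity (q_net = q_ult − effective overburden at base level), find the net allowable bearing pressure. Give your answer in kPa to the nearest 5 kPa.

q_all(net) ≈ 345 kPa

Overburden at base level: q = 18 × 0.7 = 12.6 kPa.
The water table is 0.41 m below the base (< B = 1.4 m), so the ½γBN_γ term uses γ̄ = γ' + (d_w/B)(γ − γ') = 10.59 + (0.41/1.4)(18 − 10.59) = 12.76 kN/m³.
Cohesion term c·N_c·s_c = 9.3 × 35.5 × 1.3 = 429.2 kPa; surcharge term q·N_q = 12.6 × 23.2 = 292.32 kPa; self-weight term 0.5·γ·B·N_γ·s_γ = 0.5 × 12.76 × 1.4 × 20.8 × 0.8 = 148.63 kPa.
q_ult = 429.2 + 292.32 + 148.63 = 870.14 kPa.
Net ultimate: q_net = 870.14 − 12.6 = 857.54 kPa.
q_all(net) = 857.54 / 2.5 = 343.02 kPa.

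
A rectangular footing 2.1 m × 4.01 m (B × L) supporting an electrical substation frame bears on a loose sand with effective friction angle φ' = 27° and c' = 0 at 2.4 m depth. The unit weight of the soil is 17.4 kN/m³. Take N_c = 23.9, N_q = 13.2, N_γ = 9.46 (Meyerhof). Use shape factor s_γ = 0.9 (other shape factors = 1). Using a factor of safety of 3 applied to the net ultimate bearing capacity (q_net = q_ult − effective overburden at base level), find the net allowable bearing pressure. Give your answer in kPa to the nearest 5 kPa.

q_all(net) ≈ 220 kPa

q = γ·D_f = 17.4 × 2.4 = 41.76 kPa.
q·N_q = 41.76 × 13.2 = 551.23 kPa
0.5·γ·B·N_γ·s_γ = 0.5 × 17.4 × 2.1 × 9.46 × 0.9 = 155.55 kPa
q_ult = 551.23 + 155.55 = 706.78 kPa.
Net ultimate: q_net = 706.78 − 41.76 = 665.02 kPa.
q_all(net) = 665.02 / 3 = 221.67 kPa.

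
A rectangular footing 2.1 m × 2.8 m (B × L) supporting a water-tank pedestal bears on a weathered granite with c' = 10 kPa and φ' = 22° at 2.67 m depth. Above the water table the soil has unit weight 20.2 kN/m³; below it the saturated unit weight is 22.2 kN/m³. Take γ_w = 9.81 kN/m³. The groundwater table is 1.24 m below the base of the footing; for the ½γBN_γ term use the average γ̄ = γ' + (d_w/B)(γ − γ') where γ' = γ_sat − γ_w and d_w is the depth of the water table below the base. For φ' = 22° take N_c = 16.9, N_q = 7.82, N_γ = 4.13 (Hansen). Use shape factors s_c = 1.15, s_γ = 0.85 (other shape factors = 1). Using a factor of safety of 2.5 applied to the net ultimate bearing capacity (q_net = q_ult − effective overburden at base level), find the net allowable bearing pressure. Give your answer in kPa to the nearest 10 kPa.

q_all(net) ≈ 250 kPa

q = γ·D_f = 20.2 × 2.67 = 53.934 kPa.
γ' = 12.39 kN/m³; averaging over the depth B below the base, γ̄ = γ' + (d_w/B)(γ − γ') = 17.002 kN/m³.
c·N_c·s_c = 10 × 16.9 × 1.15 = 194.35 kPa
q·N_q = 53.934 × 7.82 = 421.76 kPa
0.5·γ·B·N_γ·s_γ = 0.5 × 17.002 × 2.1 × 4.13 × 0.85 = 62.668 kPa
q_ult = 194.35 + 421.76 + 62.668 = 678.78 kPa.
Net ultimate: q_net = 678.78 − 53.934 = 624.85 kPa.
q_all(net) = 624.85 / 2.5 = 249.94 kPa.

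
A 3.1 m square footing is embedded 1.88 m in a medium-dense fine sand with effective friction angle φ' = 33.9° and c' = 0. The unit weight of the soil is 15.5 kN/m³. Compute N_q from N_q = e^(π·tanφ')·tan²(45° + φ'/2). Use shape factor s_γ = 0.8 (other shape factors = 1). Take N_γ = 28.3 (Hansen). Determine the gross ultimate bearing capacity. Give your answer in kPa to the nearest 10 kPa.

tan33.9° = 0.672, so N_q = e^(π×0.672)·tan²(61.95°) = 8.257 × 3.522 = 29.08.
q = γ·D_f = 15.5 × 1.88 = 29.14 kPa.
q·N_q = 29.14 × 29.083 = 847.49 kPa
0.5·γ·B·N_γ·s_γ = 0.5 × 15.5 × 3.1 × 28.3 × 0.8 = 543.93 kPa
q_ult = 847.49 + 543.93 = 1391.4 kPa.

q_ult ≈ 1390 kPa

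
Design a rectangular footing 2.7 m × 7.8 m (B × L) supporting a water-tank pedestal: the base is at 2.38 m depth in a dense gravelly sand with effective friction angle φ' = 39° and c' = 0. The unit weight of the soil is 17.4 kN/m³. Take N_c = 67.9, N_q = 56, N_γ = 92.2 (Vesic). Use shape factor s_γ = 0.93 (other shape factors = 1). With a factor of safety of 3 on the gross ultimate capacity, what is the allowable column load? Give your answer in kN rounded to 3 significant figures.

Effective surcharge at the founding depth q = γ·D_f = 17.4 × 2.38 = 41.412 kPa.
q_ult = q·N_q + 0.5·γ·B·N_γ·s_γ
     = 41.412 × 56 + 0.5 × 17.4 × 2.7 × 92.2 × 0.93
     = 2319.1 + 2014.2 = 4333.2 kPa.
Gross allowable pressure q_all = 4333.2 / 3 = 1444.4 kPa.
Footing area = 21.06 m², so allowable column load = 1444.4 × 21.06 = 30419 kN.

P_all ≈ 30400 kN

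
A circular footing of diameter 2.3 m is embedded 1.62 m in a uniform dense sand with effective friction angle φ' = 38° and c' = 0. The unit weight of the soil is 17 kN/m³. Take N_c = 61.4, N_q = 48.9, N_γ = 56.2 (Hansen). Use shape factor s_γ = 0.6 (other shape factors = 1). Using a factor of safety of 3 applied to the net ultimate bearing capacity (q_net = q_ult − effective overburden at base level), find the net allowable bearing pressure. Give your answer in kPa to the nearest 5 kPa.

q_all(net) ≈ 660 kPa

Effective surcharge at the founding depth q = γ·D_f = 17 × 1.62 = 27.54 kPa.
q_ult = q·N_q + 0.5·γ·B·N_γ·s_γ
     = 27.54 × 48.9 + 0.5 × 17 × 2.3 × 56.2 × 0.6
     = 1346.7 + 659.23 = 2005.9 kPa.
Net ultimate: q_net = 2005.9 − 27.54 = 1978.4 kPa.
q_all(net) = 1978.4 / 3 = 659.46 kPa.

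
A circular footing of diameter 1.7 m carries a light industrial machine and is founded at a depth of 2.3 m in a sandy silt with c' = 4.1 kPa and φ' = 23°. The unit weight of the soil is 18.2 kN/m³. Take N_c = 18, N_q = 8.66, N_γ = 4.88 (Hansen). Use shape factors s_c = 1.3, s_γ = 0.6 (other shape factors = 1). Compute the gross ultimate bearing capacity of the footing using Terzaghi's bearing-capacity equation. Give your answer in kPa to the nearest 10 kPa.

Overburden at base level: q = 18.2 × 2.3 = 41.86 kPa.
Cohesion term c·N_c·s_c = 4.1 × 18 × 1.3 = 95.94 kPa; surcharge term q·N_q = 41.86 × 8.66 = 362.51 kPa; self-weight term 0.5·γ·B·N_γ·s_γ = 0.5 × 18.2 × 1.7 × 4.88 × 0.6 = 45.296 kPa.
q_ult = 95.94 + 362.51 + 45.296 = 503.74 kPa.

q_ult ≈ 500 kPa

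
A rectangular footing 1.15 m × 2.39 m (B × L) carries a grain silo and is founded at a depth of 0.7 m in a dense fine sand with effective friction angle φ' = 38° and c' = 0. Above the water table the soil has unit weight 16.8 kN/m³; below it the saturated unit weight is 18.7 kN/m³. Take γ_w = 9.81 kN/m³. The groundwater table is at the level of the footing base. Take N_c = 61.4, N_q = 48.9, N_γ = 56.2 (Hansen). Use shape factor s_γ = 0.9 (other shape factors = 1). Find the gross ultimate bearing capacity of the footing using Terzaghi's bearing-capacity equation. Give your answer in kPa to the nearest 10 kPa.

Overburden at base level: q = 16.8 × 0.7 = 11.76 kPa.
Below the base the soil is submerged, so the ½γBN_γ term uses γ' = 18.7 − 9.81 = 8.89 kN/m³.
Surcharge term q·N_q = 11.76 × 48.9 = 575.06 kPa; self-weight term 0.5·γ·B·N_γ·s_γ = 0.5 × 8.89 × 1.15 × 56.2 × 0.9 = 258.55 kPa.
q_ult = 575.06 + 258.55 = 833.62 kPa.

q_ult ≈ 830 kPa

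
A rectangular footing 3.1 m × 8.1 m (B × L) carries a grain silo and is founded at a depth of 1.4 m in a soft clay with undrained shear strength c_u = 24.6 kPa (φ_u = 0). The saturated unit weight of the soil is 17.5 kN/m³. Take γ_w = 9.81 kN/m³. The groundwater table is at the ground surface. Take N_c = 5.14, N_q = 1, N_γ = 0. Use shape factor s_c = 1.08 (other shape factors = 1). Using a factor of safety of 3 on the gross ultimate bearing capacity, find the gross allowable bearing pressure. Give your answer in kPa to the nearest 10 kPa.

With the water table at the surface the whole profile is submerged: γ' = 17.5 − 9.81 = 7.69 kN/m³, so q = γ'·D_f = 10.766 kPa.
q_ult = c·N_c·s_c + q·N_q
     = 24.6 × 5.14 × 1.08 + 10.766 × 1
     = 136.56 + 10.766 = 147.33 kPa.
q_all = 147.33 / 3 = 49.109 kPa.

q_all ≈ 50 kPa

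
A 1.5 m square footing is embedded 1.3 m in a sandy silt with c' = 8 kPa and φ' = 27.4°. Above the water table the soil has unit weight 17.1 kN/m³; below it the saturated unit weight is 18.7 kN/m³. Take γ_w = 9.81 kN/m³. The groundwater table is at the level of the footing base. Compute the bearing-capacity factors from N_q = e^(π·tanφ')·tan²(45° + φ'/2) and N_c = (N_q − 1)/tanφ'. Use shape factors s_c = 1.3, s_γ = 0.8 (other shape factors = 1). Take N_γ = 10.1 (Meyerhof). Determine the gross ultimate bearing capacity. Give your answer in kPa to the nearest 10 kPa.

tan27.4° = 0.5184, so N_q = e^(π×0.5184)·tan²(58.7°) = 5.096 × 2.705 = 13.78.
N_c = (13.78 − 1)/tan27.4° = 24.66.
Overburden at base level: q = 17.1 × 1.3 = 22.23 kPa.
Below the base the soil is submerged, so the ½γBN_γ term uses γ' = 18.7 − 9.81 = 8.89 kN/m³.
Cohesion term c·N_c·s_c = 8 × 24.665 × 1.3 = 256.51 kPa; surcharge term q·N_q = 22.23 × 13.785 = 306.44 kPa; self-weight term 0.5·γ·B·N_γ·s_γ = 0.5 × 8.89 × 1.5 × 10.1 × 0.8 = 53.873 kPa.
q_ult = 256.51 + 306.44 + 53.873 = 616.82 kPa.

q_ult ≈ 620 kPa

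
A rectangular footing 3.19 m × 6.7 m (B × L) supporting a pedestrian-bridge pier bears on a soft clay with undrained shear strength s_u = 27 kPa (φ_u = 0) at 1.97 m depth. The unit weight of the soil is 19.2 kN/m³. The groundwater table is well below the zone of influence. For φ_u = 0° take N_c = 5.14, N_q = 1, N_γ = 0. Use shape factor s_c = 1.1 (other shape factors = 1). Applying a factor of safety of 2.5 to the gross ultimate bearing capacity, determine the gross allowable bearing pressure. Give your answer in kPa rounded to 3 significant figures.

Overburden at base level: q = 19.2 × 1.97 = 37.824 kPa.
Cohesion term c·N_c·s_c = 27 × 5.14 × 1.1 = 152.66 kPa; surcharge term q·N_q = 37.824 × 1 = 37.824 kPa.
q_ult = 152.66 + 37.824 = 190.48 kPa.
q_all = q_ult / FS = 190.48 / 2.5 = 76.193 kPa.

q_all ≈ 76.2 kPa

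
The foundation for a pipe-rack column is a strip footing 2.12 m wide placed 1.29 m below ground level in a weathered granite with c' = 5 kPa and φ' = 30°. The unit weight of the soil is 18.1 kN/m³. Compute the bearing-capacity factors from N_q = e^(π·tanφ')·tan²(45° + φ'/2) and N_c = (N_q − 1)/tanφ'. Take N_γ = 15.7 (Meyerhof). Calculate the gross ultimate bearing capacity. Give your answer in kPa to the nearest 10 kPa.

tan30° = 0.5774, so N_q = e^(π×0.5774)·tan²(60°) = 6.134 × 3.0 = 18.4.
N_c = (18.4 − 1)/tan30° = 30.14.
Overburden at base level: q = 18.1 × 1.29 = 23.349 kPa.
Cohesion term c·N_c = 5 × 30.14 = 150.7 kPa; surcharge term q·N_q = 23.349 × 18.401 = 429.65 kPa; self-weight term 0.5·γ·B·N_γ = 0.5 × 18.1 × 2.12 × 15.7 = 301.22 kPa.
q_ult = 150.7 + 429.65 + 301.22 = 881.57 kPa.

q_ult ≈ 880 kPa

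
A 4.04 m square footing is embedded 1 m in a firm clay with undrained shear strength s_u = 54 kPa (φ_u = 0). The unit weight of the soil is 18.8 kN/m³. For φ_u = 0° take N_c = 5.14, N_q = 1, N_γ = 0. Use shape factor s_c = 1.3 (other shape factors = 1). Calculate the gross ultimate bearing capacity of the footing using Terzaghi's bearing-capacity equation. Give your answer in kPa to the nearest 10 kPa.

Effective surcharge at the founding depth q = γ·D_f = 18.8 × 1 = 18.8 kPa.
q_ult = c·N_c·s_c + q·N_q
     = 54 × 5.14 × 1.3 + 18.8 × 1
     = 360.83 + 18.8 = 379.63 kPa.

q_ult ≈ 380 kPa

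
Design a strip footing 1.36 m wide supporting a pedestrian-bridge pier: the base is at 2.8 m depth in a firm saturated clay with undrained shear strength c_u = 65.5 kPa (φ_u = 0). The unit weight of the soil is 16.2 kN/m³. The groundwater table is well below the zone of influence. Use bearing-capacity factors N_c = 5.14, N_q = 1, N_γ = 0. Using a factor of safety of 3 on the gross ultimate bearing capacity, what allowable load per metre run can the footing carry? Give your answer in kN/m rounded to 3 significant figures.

q = γ·D_f = 16.2 × 2.8 = 45.36 kPa.
c·N_c = 65.5 × 5.14 = 336.67 kPa
q·N_q = 45.36 × 1 = 45.36 kPa
q_ult = 336.67 + 45.36 = 382.03 kPa.
Gross allowable pressure q_all = 382.03 / 3 = 127.34 kPa.
Allowable wall load = q_all × B = 127.34 × 1.36 = 173.19 kN per metre run.

≈ 173 kN/m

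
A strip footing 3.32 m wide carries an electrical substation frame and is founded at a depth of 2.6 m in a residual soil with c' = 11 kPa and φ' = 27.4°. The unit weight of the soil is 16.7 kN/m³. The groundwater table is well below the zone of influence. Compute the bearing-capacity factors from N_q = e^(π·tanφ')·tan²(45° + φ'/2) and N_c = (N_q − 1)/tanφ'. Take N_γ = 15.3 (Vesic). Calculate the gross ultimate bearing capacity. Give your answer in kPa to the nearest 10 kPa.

tan27.4° = 0.5184, so N_q = e^(π×0.5184)·tan²(58.7°) = 5.096 × 2.705 = 13.78.
N_c = (13.78 − 1)/tan27.4° = 24.66.
Effective surcharge at the founding depth q = γ·D_f = 16.7 × 2.6 = 43.42 kPa.
q_ult = c·N_c + q·N_q + 0.5·γ·B·N_γ
     = 11 × 24.665 + 43.42 × 13.785 + 0.5 × 16.7 × 3.32 × 15.3
     = 271.31 + 598.54 + 424.15 = 1294 kPa.

q_ult ≈ 1290 kPa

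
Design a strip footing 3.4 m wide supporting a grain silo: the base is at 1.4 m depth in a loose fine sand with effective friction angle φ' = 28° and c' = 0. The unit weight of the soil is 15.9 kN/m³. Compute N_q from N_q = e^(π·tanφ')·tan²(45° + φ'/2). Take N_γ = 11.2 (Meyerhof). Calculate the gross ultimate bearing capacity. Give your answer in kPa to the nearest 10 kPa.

tan28° = 0.5317, so N_q = e^(π×0.5317)·tan²(59°) = 5.314 × 2.77 = 14.72.
q = γ·D_f = 15.9 × 1.4 = 22.26 kPa.
q·N_q = 22.26 × 14.72 = 327.66 kPa
0.5·γ·B·N_γ = 0.5 × 15.9 × 3.4 × 11.2 = 302.74 kPa
q_ult = 327.66 + 302.74 = 630.4 kPa.

q_ult ≈ 630 kPa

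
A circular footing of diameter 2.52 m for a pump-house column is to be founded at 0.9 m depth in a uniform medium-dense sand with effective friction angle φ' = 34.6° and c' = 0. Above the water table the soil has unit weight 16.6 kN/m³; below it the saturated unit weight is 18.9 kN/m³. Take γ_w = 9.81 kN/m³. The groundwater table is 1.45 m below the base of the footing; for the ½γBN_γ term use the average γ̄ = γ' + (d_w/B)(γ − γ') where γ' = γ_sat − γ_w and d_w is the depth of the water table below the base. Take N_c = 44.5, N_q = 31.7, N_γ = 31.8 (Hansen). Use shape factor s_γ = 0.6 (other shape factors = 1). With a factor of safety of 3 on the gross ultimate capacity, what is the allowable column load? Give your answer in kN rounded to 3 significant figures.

q = γ·D_f = 16.6 × 0.9 = 14.94 kPa.
γ' = 9.09 kN/m³; averaging over the depth B below the base, γ̄ = γ' + (d_w/B)(γ − γ') = 13.411 kN/m³.
q·N_q = 14.94 × 31.7 = 473.6 kPa
0.5·γ·B·N_γ·s_γ = 0.5 × 13.411 × 2.52 × 31.8 × 0.6 = 322.42 kPa
q_ult = 473.6 + 322.42 = 796.01 kPa.
Gross allowable pressure q_all = 796.01 / 3 = 265.34 kPa.
Footing area = 4.9876 m², so allowable column load = 265.34 × 4.9876 = 1323.4 kN.

P_all ≈ 1320 kN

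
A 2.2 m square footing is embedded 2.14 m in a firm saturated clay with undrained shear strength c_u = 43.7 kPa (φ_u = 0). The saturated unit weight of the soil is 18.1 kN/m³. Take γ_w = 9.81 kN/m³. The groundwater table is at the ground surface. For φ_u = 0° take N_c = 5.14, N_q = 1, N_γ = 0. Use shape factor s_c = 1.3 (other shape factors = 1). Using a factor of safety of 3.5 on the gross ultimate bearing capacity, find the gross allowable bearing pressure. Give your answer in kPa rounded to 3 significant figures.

With the water table at the surface the whole profile is submerged: γ' = 18.1 − 9.81 = 8.29 kN/m³, so q = γ'·D_f = 17.741 kPa.
q_ult = c·N_c·s_c + q·N_q
     = 43.7 × 5.14 × 1.3 + 17.741 × 1
     = 292 + 17.741 = 309.74 kPa.
q_all = 309.74 / 3.5 = 88.498 kPa.

q_all ≈ 88.5 kPa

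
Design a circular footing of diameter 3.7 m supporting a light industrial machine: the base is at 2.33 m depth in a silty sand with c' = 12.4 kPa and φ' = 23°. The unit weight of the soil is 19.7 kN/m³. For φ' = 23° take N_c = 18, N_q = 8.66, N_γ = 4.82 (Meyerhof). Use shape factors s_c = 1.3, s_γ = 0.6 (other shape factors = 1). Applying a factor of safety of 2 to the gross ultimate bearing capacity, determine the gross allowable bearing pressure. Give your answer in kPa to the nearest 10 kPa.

Effective surcharge at the founding depth q = γ·D_f = 19.7 × 2.33 = 45.901 kPa.
q_ult = c·N_c·s_c + q·N_q + 0.5·γ·B·N_γ·s_γ
     = 12.4 × 18 × 1.3 + 45.901 × 8.66 + 0.5 × 19.7 × 3.7 × 4.82 × 0.6
     = 290.16 + 397.5 + 105.4 = 793.06 kPa.
q_all = q_ult / FS = 793.06 / 2 = 396.53 kPa.

q_all ≈ 400 kPa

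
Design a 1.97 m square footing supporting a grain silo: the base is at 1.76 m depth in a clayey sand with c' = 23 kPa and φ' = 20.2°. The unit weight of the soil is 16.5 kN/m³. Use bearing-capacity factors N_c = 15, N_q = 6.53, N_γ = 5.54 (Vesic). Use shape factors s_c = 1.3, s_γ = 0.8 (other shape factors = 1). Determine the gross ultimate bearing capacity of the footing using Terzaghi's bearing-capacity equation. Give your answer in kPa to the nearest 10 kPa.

q_ult ≈ 710 kPa

Effective surcharge at the founding depth q = γ·D_f = 16.5 × 1.76 = 29.04 kPa.
q_ult = c·N_c·s_c + q·N_q + 0.5·γ·B·N_γ·s_γ
     = 23 × 15 × 1.3 + 29.04 × 6.53 + 0.5 × 16.5 × 1.97 × 5.54 × 0.8
     = 448.5 + 189.63 + 72.031 = 710.16 kPa.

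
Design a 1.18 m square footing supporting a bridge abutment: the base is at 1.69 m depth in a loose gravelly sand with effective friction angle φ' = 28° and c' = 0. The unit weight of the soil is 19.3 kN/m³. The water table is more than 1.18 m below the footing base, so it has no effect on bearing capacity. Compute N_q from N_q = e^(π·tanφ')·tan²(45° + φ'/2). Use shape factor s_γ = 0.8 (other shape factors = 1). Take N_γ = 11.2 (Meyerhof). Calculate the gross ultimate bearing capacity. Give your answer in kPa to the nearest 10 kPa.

q_ult ≈ 580 kPa

tan28° = 0.5317, so N_q = e^(π×0.5317)·tan²(59°) = 5.314 × 2.77 = 14.72.
Overburden at base level: q = 19.3 × 1.69 = 32.617 kPa.
Surcharge term q·N_q = 32.617 × 14.72 = 480.12 kPa; self-weight term 0.5·γ·B·N_γ·s_γ = 0.5 × 19.3 × 1.18 × 11.2 × 0.8 = 102.03 kPa.
q_ult = 480.12 + 102.03 = 582.15 kPa.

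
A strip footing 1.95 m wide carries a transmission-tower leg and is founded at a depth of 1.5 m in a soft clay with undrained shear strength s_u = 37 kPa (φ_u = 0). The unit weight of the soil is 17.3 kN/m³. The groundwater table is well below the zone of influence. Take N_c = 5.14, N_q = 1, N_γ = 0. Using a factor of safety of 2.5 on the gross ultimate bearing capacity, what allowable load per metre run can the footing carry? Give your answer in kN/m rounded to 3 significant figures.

≈ 169 kN/m

Effective surcharge at the founding depth q = γ·D_f = 17.3 × 1.5 = 25.95 kPa.
q_ult = c·N_c + q·N_q
     = 37 × 5.14 + 25.95 × 1
     = 190.18 + 25.95 = 216.13 kPa.
Gross allowable pressure q_all = 216.13 / 2.5 = 86.452 kPa.
Allowable wall load = q_all × B = 86.452 × 1.95 = 168.58 kN per metre run.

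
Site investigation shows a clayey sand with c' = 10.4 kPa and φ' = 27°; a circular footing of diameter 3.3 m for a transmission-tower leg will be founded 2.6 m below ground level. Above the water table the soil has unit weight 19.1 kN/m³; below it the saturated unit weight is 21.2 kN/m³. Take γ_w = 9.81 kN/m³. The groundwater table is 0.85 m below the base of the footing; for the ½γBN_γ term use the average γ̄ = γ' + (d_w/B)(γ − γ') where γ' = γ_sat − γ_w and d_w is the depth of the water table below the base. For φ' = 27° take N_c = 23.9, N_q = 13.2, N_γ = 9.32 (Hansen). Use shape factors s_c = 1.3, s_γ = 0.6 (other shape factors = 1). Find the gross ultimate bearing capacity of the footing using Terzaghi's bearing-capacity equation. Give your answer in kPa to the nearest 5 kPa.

q_ult ≈ 1100 kPa

q = γ·D_f = 19.1 × 2.6 = 49.66 kPa.
γ' = 11.39 kN/m³; averaging over the depth B below the base, γ̄ = γ' + (d_w/B)(γ − γ') = 13.376 kN/m³.
c·N_c·s_c = 10.4 × 23.9 × 1.3 = 323.13 kPa
q·N_q = 49.66 × 13.2 = 655.51 kPa
0.5·γ·B·N_γ·s_γ = 0.5 × 13.376 × 3.3 × 9.32 × 0.6 = 123.42 kPa
q_ult = 323.13 + 655.51 + 123.42 = 1102.1 kPa.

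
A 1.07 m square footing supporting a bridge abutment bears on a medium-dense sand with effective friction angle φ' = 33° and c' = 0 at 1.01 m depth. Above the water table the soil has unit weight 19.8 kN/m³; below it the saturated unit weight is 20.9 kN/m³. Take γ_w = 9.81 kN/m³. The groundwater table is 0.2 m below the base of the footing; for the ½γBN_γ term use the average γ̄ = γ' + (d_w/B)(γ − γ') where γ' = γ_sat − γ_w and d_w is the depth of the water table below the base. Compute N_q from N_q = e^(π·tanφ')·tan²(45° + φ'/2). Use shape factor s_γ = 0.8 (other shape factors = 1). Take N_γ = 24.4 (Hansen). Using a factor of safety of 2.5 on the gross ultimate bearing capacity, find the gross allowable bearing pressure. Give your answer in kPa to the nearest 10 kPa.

N_q = e^(π·tan33°)·tan²(61.5°) = 26.09.
Overburden at base level: q = 19.8 × 1.01 = 19.998 kPa.
The water table is 0.2 m below the base (< B = 1.07 m), so the ½γBN_γ term uses γ̄ = γ' + (d_w/B)(γ − γ') = 11.09 + (0.2/1.07)(19.8 − 11.09) = 12.718 kN/m³.
Surcharge term q·N_q = 19.998 × 26.092 = 521.79 kPa; self-weight term 0.5·γ·B·N_γ·s_γ = 0.5 × 12.718 × 1.07 × 24.4 × 0.8 = 132.82 kPa.
q_ult = 521.79 + 132.82 = 654.61 kPa.
q_all = 654.61 / 2.5 = 261.84 kPa.

q_all ≈ 260 kPa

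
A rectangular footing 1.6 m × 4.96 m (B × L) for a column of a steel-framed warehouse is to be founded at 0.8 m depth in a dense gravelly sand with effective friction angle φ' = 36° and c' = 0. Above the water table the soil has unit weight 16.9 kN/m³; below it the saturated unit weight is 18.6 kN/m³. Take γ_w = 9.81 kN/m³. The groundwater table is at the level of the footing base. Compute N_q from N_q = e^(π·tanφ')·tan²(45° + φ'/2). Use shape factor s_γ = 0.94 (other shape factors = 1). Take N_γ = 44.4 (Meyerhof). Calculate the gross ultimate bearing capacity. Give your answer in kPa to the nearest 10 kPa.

tan36° = 0.7265, so N_q = e^(π×0.7265)·tan²(63°) = 9.801 × 3.852 = 37.75.
Overburden at base level: q = 16.9 × 0.8 = 13.52 kPa.
Below the base the soil is submerged, so the ½γBN_γ term uses γ' = 18.6 − 9.81 = 8.79 kN/m³.
Surcharge term q·N_q = 13.52 × 37.752 = 510.41 kPa; self-weight term 0.5·γ·B·N_γ·s_γ = 0.5 × 8.79 × 1.6 × 44.4 × 0.94 = 293.49 kPa.
q_ult = 510.41 + 293.49 = 803.9 kPa.

q_ult ≈ 800 kPa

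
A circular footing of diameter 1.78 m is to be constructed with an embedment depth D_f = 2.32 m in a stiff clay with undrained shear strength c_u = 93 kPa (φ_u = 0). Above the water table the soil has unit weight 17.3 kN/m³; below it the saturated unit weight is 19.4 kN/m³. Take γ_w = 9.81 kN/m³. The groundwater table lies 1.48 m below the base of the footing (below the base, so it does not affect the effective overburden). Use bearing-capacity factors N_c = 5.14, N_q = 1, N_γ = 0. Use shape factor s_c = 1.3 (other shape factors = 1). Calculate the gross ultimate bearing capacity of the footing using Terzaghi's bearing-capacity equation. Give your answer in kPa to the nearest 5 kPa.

q = γ·D_f = 17.3 × 2.32 = 40.136 kPa.
c·N_c·s_c = 93 × 5.14 × 1.3 = 621.43 kPa
q·N_q = 40.136 × 1 = 40.136 kPa
q_ult = 621.43 + 40.136 = 661.56 kPa.

q_ult ≈ 660 kPa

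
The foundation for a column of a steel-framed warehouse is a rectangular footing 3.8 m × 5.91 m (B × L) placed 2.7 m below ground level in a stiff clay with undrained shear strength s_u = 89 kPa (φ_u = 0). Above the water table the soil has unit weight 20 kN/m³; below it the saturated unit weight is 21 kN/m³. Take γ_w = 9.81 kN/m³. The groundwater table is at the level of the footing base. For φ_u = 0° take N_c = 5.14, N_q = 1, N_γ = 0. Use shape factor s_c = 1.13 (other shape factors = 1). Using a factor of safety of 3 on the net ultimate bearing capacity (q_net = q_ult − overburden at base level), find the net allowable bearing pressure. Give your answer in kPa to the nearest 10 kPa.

q_all(net) ≈ 170 kPa

q = γ·D_f = 20 × 2.7 = 54 kPa.
c·N_c·s_c = 89 × 5.14 × 1.13 = 516.93 kPa
q·N_q = 54 × 1 = 54 kPa
q_ult = 516.93 + 54 = 570.93 kPa.
q_net = 570.93 − 54 = 516.93 kPa.
q_all(net) = 516.93 / 3 = 172.31 kPa.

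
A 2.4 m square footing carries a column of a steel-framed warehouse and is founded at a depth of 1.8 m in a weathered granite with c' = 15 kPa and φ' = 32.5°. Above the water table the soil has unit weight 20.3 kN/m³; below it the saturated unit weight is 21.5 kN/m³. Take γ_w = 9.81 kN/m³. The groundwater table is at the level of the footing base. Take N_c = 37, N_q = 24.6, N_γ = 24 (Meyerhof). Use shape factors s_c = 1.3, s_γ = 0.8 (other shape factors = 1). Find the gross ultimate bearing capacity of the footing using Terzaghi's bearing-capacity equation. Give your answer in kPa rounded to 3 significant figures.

q_ult ≈ 1890 kPa

Overburden at base level: q = 20.3 × 1.8 = 36.54 kPa.
Below the base the soil is submerged, so the ½γBN_γ term uses γ' = 21.5 − 9.81 = 11.69 kN/m³.
Cohesion term c·N_c·s_c = 15 × 37 × 1.3 = 721.5 kPa; surcharge term q·N_q = 36.54 × 24.6 = 898.88 kPa; self-weight term 0.5·γ·B·N_γ·s_γ = 0.5 × 11.69 × 2.4 × 24 × 0.8 = 269.34 kPa.
q_ult = 721.5 + 898.88 + 269.34 = 1889.7 kPa.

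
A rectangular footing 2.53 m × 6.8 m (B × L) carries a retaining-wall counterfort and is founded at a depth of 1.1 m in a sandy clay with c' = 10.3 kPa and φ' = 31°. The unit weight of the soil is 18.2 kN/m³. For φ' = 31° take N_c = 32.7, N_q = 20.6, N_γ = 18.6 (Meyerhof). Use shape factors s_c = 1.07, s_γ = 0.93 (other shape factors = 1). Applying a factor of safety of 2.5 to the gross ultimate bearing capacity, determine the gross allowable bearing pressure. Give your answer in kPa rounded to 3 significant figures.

q_all ≈ 468 kPa

Overburden at base level: q = 18.2 × 1.1 = 20.02 kPa.
Cohesion term c·N_c·s_c = 10.3 × 32.7 × 1.07 = 360.39 kPa; surcharge term q·N_q = 20.02 × 20.6 = 412.41 kPa; self-weight term 0.5·γ·B·N_γ·s_γ = 0.5 × 18.2 × 2.53 × 18.6 × 0.93 = 398.25 kPa.
q_ult = 360.39 + 412.41 + 398.25 = 1171.1 kPa.
q_all = q_ult / FS = 1171.1 / 2.5 = 468.42 kPa.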